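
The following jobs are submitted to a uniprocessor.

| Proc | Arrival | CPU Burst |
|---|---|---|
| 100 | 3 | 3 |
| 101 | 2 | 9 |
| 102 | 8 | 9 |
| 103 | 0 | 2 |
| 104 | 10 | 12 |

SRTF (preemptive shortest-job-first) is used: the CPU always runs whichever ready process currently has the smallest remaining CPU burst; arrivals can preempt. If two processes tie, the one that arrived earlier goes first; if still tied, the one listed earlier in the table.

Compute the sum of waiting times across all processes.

22

Schedule: | 103 0-2 | 101 2-3 | 100 3-6 | 101 6-14 | 102 14-23 | 104 23-35 |
Completion: 100=6  101=14  102=23  103=2  104=35
Turnaround (C−A): 100=3  101=12  102=15  103=2  104=25
Waiting = turnaround − burst: 100=0, 101=3, 102=6, 103=0, 104=13
Total waiting = 0 + 3 + 6 + 0 + 13 = 22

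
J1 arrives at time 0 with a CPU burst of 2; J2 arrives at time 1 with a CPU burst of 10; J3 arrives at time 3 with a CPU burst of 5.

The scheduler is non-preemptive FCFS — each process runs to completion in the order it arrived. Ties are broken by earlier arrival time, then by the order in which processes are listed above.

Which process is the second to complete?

J2

Gantt: | J1 0-2 | J2 2-12 | J3 12-17 |
Completion: J1=2  J2=12  J3=17
Turnaround (C−A): J1=2  J2=11  J3=14
Finish order: J1 → J2 → J3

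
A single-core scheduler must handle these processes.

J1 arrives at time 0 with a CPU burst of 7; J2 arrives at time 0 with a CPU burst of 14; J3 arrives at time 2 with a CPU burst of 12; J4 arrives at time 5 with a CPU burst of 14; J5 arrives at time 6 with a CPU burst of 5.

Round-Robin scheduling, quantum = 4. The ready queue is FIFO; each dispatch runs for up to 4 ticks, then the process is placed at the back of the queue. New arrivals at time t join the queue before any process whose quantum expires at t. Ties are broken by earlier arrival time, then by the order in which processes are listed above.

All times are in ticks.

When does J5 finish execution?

36

Timeline: | J1 0-4 | J2 4-8 | J3 8-12 | J1 12-15 | J4 15-19 | J5 19-23 | J2 23-27 | J3 27-31 | J4 31-35 | J5 35-36 | J2 36-40 | J3 40-44 | J4 44-48 | J2 48-50 | J4 50-52 |
Completion: J1=15  J2=50  J3=44  J4=52  J5=36
Turnaround (C−A): J1=15  J2=50  J3=42  J4=47  J5=30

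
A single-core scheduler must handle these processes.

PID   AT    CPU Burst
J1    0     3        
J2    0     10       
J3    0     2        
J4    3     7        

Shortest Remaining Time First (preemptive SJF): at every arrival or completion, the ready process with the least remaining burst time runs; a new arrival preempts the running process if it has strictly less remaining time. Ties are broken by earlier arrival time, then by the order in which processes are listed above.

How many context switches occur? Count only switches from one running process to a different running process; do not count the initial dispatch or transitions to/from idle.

3

Timeline: | J3 0-2 | J1 2-5 | J4 5-12 | J2 12-22 |
Completion: J1=5  J2=22  J3=2  J4=12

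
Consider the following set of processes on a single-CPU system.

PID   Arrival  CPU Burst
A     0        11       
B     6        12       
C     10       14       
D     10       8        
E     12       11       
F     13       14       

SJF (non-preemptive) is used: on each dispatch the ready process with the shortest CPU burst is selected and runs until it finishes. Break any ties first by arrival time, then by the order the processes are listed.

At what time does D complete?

Timeline: | A 0-11 | D 11-19 | E 19-30 | B 30-42 | C 42-56 | F 56-70 |
Completion: A=11  B=42  C=56  D=19  E=30  F=70
Turnaround (C−A): A=11  B=36  C=46  D=9  E=18  F=57

19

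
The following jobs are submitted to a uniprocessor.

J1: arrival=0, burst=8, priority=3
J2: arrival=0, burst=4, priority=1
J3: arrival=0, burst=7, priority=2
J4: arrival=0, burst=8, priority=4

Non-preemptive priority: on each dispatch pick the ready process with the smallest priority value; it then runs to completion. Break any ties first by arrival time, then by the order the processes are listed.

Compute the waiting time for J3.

Gantt: | J2 0-4 | J3 4-11 | J1 11-19 | J4 19-27 |
Completion: J1=19  J2=4  J3=11  J4=27
Turnaround (C−A): J1=19  J2=4  J3=11  J4=27
Waiting(J3) = turnaround − burst = 11 − 7 = 4

4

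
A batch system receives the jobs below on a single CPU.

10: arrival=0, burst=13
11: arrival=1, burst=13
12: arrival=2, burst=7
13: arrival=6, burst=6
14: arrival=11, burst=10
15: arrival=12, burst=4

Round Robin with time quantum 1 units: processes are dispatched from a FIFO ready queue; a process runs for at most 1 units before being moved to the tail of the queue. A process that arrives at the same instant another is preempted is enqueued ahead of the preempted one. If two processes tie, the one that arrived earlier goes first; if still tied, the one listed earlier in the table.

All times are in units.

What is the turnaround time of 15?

23

Timeline: | 10 0-1 | 11 1-2 | 10 2-3 | 12 3-4 | 11 4-5 | 10 5-6 | 12 6-7 | 11 7-8 | 13 8-9 | 10 9-10 | 12 10-11 | 11 11-12 | 13 12-13 | 10 13-14 | 14 14-15 | 12 15-16 | 15 16-17 | 11 17-18 | 13 18-19 | 10 19-20 | 14 20-21 | 12 21-22 | 15 22-23 | 11 23-24 | 13 24-25 | 10 25-26 | 14 26-27 | 12 27-28 | 15 28-29 | 11 29-30 | 13 30-31 | 10 31-32 | 14 32-33 | 12 33-34 | 15 34-35 | 11 35-36 | 13 36-37 | 10 37-38 | 14 38-39 | 11 39-40 | 10 40-41 | 14 41-42 | 11 42-43 | 10 43-44 | 14 44-45 | 11 45-46 | 10 46-47 | 14 47-48 | 11 48-49 | 10 49-50 | 14 50-51 | 11 51-52 | 14 52-53 |
Completion: 10=50  11=52  12=34  13=37  14=53  15=35
Turnaround(15) = completion − arrival = 35 − 12 = 23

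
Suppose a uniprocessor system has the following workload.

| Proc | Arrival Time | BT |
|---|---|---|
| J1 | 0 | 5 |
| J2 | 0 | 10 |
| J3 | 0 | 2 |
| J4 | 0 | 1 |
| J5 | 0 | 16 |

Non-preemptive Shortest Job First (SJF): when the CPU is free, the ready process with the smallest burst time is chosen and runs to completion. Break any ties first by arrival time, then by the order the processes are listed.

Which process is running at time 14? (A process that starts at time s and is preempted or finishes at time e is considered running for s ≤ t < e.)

J2

Timeline: | J4 0-1 | J3 1-3 | J1 3-8 | J2 8-18 | J5 18-34 |
Completion: J1=8  J2=18  J3=3  J4=1  J5=34
Turnaround (C−A): J1=8  J2=18  J3=3  J4=1  J5=34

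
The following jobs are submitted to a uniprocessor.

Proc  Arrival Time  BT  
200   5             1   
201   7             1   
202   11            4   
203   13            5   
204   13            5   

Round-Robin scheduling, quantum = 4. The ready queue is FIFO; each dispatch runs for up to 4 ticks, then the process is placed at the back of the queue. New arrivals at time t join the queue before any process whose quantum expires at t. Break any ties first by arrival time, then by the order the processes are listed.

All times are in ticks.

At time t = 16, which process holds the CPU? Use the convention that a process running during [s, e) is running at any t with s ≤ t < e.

Gantt: | idle 0-5 | 200 5-6 | idle 6-7 | 201 7-8 | idle 8-11 | 202 11-15 | 203 15-19 | 204 19-23 | 203 23-24 | 204 24-25 |
Completion: 200=6  201=8  202=15  203=24  204=25
Turnaround (C−A): 200=1  201=1  202=4  203=11  204=12

203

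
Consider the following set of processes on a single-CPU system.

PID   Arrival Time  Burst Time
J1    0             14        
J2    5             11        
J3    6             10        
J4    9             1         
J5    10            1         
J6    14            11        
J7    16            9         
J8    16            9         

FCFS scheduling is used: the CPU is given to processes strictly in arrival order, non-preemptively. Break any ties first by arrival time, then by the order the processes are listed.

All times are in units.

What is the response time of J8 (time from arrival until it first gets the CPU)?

41

Gantt: | J1 0-14 | J2 14-25 | J3 25-35 | J4 35-36 | J5 36-37 | J6 37-48 | J7 48-57 | J8 57-66 |
Completion: J1=14  J2=25  J3=35  J4=36  J5=37  J6=48  J7=57  J8=66
Turnaround (C−A): J1=14  J2=20  J3=29  J4=27  J5=27  J6=34  J7=41  J8=50
Response(J8) = first start − arrival = 57 − 16 = 41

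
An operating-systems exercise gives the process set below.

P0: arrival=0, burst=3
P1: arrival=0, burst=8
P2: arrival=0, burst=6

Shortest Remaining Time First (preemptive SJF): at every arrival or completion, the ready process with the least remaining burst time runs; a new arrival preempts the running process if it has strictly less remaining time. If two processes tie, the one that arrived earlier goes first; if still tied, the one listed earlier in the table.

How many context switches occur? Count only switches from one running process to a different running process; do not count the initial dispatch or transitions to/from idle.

Timeline: | P0 0-3 | P2 3-9 | P1 9-17 |
Completion: P0=3  P1=17  P2=9
Turnaround (C−A): P0=3  P1=17  P2=9

2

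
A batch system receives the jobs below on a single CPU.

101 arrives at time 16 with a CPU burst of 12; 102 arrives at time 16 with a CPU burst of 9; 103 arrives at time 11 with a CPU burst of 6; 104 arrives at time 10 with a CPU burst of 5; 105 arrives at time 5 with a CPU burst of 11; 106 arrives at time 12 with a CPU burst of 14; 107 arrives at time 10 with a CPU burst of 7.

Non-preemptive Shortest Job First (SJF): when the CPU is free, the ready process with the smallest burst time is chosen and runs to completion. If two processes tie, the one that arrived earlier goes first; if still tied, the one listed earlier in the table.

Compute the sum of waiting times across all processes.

Timeline: | idle 0-5 | 105 5-16 | 104 16-21 | 103 21-27 | 107 27-34 | 102 34-43 | 101 43-55 | 106 55-69 |
Completion: 101=55  102=43  103=27  104=21  105=16  106=69  107=34
Waiting = turnaround − burst: 101=27, 102=18, 103=10, 104=6, 105=0, 106=43, 107=17
Total waiting = 27 + 18 + 10 + 6 + 0 + 43 + 17 = 121

121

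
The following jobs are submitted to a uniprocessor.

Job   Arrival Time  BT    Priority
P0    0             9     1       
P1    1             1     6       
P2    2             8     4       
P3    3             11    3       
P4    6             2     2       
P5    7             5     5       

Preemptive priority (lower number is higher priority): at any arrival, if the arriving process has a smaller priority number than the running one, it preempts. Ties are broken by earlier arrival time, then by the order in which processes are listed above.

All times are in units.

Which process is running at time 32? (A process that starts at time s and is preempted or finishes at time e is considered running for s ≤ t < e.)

Timeline: | P0 0-9 | P4 9-11 | P3 11-22 | P2 22-30 | P5 30-35 | P1 35-36 |
Completion: P0=9  P1=36  P2=30  P3=22  P4=11  P5=35
Turnaround (C−A): P0=9  P1=35  P2=28  P3=19  P4=5  P5=28

P5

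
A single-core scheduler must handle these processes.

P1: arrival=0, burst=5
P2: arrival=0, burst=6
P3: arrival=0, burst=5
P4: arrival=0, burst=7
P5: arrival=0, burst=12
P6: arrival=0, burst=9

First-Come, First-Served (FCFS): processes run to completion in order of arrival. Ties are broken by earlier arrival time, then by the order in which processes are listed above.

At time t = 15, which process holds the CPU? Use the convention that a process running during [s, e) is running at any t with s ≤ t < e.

P3

Gantt: | P1 0-5 | P2 5-11 | P3 11-16 | P4 16-23 | P5 23-35 | P6 35-44 |
Completion: P1=5  P2=11  P3=16  P4=23  P5=35  P6=44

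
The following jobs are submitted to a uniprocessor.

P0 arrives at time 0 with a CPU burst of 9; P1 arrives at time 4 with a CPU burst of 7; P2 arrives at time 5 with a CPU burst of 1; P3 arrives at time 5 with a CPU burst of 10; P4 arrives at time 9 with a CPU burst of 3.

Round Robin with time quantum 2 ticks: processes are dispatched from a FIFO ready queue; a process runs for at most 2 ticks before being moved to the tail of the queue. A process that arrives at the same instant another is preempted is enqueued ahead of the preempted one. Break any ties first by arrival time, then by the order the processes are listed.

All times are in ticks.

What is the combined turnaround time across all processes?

87

Gantt: | P0 0-4 | P1 4-6 | P0 6-8 | P2 8-9 | P3 9-11 | P1 11-13 | P0 13-15 | P4 15-17 | P3 17-19 | P1 19-21 | P0 21-22 | P4 22-23 | P3 23-25 | P1 25-26 | P3 26-30 |
Completion: P0=22  P1=26  P2=9  P3=30  P4=23
Turnaround (C−A): P0=22  P1=22  P2=4  P3=25  P4=14
Turnaround = completion − arrival: P0=22, P1=22, P2=4, P3=25, P4=14
Total turnaround = 22 + 22 + 4 + 25 + 14 = 87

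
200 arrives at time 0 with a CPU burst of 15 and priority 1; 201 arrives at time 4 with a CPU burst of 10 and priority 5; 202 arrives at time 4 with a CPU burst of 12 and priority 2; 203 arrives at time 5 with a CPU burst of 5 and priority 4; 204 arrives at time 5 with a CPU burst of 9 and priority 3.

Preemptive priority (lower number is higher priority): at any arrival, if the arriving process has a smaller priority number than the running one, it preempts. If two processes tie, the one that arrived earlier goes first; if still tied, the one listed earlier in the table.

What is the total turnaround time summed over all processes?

Schedule: | 200 0-15 | 202 15-27 | 204 27-36 | 203 36-41 | 201 41-51 |
Completion: 200=15  201=51  202=27  203=41  204=36
Turnaround (C−A): 200=15  201=47  202=23  203=36  204=31
Turnaround = completion − arrival: 200=15, 201=47, 202=23, 203=36, 204=31
Total turnaround = 15 + 47 + 23 + 36 + 31 = 152

152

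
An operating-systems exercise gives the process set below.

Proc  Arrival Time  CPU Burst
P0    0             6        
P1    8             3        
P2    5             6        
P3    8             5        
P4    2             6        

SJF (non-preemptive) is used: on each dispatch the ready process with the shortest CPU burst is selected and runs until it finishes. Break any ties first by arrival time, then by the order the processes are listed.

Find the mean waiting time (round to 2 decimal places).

Timeline: | P0 0-6 | P4 6-12 | P1 12-15 | P3 15-20 | P2 20-26 |
Completion: P0=6  P1=15  P2=26  P3=20  P4=12
Turnaround (C−A): P0=6  P1=7  P2=21  P3=12  P4=10
Waiting times: P0=0, P1=4, P2=15, P3=7, P4=4
Average waiting = (0+4+15+7+4) / 5 = 30/5 = 6.00

6.00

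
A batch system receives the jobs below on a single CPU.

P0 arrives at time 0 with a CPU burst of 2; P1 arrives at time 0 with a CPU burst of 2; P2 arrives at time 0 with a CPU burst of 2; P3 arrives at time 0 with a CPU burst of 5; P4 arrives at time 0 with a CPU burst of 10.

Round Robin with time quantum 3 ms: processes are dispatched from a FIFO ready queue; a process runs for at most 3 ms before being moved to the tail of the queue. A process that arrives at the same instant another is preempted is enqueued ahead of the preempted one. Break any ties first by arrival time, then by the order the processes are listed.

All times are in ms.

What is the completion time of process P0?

2

Schedule: | P0 0-2 | P1 2-4 | P2 4-6 | P3 6-9 | P4 9-12 | P3 12-14 | P4 14-21 |
Completion: P0=2  P1=4  P2=6  P3=14  P4=21
Turnaround (C−A): P0=2  P1=4  P2=6  P3=14  P4=21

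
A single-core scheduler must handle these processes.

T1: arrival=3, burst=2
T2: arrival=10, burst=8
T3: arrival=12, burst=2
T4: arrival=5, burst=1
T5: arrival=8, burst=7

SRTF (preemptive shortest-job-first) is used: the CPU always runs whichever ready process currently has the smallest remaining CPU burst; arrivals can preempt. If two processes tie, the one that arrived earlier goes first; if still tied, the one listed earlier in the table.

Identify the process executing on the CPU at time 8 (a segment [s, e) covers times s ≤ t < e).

Schedule: | idle 0-3 | T1 3-5 | T4 5-6 | idle 6-8 | T5 8-12 | T3 12-14 | T5 14-17 | T2 17-25 |
Completion: T1=5  T2=25  T3=14  T4=6  T5=17

T5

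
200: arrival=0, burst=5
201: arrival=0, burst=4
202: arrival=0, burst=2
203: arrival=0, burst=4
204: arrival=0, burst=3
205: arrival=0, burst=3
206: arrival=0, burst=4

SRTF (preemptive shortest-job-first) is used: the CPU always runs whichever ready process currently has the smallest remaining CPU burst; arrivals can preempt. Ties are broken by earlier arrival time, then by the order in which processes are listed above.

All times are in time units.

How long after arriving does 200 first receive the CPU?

Schedule: | 202 0-2 | 204 2-5 | 205 5-8 | 201 8-12 | 203 12-16 | 206 16-20 | 200 20-25 |
Completion: 200=25  201=12  202=2  203=16  204=5  205=8  206=20
Response(200) = first start − arrival = 20 − 0 = 20

20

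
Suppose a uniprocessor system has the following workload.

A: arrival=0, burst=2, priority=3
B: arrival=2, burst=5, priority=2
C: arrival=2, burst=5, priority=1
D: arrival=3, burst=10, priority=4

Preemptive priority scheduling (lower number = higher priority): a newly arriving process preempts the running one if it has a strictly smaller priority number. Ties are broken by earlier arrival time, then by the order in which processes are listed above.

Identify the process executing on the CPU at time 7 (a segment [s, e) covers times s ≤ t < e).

B

Gantt: | A 0-2 | C 2-7 | B 7-12 | D 12-22 |
Completion: A=2  B=12  C=7  D=22
Turnaround (C−A): A=2  B=10  C=5  D=19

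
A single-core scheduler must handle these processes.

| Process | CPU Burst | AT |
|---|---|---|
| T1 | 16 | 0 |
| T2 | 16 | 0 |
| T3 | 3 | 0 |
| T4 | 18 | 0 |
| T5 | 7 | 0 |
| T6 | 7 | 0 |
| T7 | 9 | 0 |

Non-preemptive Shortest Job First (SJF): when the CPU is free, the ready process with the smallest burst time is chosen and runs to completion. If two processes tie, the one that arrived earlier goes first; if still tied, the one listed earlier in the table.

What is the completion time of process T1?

Schedule: | T3 0-3 | T5 3-10 | T6 10-17 | T7 17-26 | T1 26-42 | T2 42-58 | T4 58-76 |
Completion: T1=42  T2=58  T3=3  T4=76  T5=10  T6=17  T7=26
Turnaround (C−A): T1=42  T2=58  T3=3  T4=76  T5=10  T6=17  T7=26

42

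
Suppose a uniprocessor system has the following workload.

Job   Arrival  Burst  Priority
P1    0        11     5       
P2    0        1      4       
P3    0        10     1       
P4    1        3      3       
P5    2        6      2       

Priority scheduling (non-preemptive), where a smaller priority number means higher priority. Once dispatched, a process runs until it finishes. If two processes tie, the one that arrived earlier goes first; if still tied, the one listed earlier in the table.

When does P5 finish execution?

Gantt: | P3 0-10 | P5 10-16 | P4 16-19 | P2 19-20 | P1 20-31 |
Completion: P1=31  P2=20  P3=10  P4=19  P5=16
Turnaround (C−A): P1=31  P2=20  P3=10  P4=18  P5=14

16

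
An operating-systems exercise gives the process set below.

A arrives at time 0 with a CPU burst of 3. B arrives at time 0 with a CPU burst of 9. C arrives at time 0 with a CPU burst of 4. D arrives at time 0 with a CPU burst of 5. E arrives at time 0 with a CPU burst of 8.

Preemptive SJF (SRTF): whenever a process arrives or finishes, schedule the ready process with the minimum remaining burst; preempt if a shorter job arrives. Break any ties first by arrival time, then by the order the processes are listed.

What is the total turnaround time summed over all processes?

71

Timeline: | A 0-3 | C 3-7 | D 7-12 | E 12-20 | B 20-29 |
Completion: A=3  B=29  C=7  D=12  E=20
Turnaround = completion − arrival: A=3, B=29, C=7, D=12, E=20
Total turnaround = 3 + 29 + 7 + 12 + 20 = 71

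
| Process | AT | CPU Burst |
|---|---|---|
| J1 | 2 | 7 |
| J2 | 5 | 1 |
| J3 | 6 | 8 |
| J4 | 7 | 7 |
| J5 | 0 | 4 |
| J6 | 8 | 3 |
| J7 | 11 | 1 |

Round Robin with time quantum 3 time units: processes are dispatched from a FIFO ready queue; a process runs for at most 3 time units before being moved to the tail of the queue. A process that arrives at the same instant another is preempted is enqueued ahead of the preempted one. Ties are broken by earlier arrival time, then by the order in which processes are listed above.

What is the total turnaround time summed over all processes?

103

Timeline: | J5 0-3 | J1 3-6 | J5 6-7 | J2 7-8 | J3 8-11 | J1 11-14 | J4 14-17 | J6 17-20 | J7 20-21 | J3 21-24 | J1 24-25 | J4 25-28 | J3 28-30 | J4 30-31 |
Completion: J1=25  J2=8  J3=30  J4=31  J5=7  J6=20  J7=21
Turnaround = completion − arrival: J1=23, J2=3, J3=24, J4=24, J5=7, J6=12, J7=10
Total turnaround = 23 + 3 + 24 + 24 + 7 + 12 + 10 = 103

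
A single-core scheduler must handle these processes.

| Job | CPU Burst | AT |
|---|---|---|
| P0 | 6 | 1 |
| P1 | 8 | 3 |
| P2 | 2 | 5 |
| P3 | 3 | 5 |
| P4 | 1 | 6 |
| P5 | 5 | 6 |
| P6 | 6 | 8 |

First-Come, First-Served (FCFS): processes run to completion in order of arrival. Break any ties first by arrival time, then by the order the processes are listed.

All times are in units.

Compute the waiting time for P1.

Timeline: | idle 0-1 | P0 1-7 | P1 7-15 | P2 15-17 | P3 17-20 | P4 20-21 | P5 21-26 | P6 26-32 |
Completion: P0=7  P1=15  P2=17  P3=20  P4=21  P5=26  P6=32
Turnaround (C−A): P0=6  P1=12  P2=12  P3=15  P4=15  P5=20  P6=24
Waiting(P1) = turnaround − burst = 12 − 8 = 4

4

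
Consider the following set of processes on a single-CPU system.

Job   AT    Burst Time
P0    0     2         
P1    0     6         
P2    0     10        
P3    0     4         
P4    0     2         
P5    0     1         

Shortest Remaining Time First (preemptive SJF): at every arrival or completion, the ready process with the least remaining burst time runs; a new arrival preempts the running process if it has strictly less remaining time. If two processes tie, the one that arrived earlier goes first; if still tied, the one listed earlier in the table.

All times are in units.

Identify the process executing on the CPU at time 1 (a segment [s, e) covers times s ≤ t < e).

Gantt: | P5 0-1 | P0 1-3 | P4 3-5 | P3 5-9 | P1 9-15 | P2 15-25 |
Completion: P0=3  P1=15  P2=25  P3=9  P4=5  P5=1
Turnaround (C−A): P0=3  P1=15  P2=25  P3=9  P4=5  P5=1

P0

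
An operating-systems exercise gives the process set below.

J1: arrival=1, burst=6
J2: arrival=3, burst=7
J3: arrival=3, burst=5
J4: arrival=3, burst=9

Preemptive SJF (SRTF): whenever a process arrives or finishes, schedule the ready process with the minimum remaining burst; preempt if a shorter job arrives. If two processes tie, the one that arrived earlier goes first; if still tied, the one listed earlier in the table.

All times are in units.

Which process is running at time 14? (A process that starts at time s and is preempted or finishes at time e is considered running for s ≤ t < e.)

J2

Schedule: | idle 0-1 | J1 1-7 | J3 7-12 | J2 12-19 | J4 19-28 |
Completion: J1=7  J2=19  J3=12  J4=28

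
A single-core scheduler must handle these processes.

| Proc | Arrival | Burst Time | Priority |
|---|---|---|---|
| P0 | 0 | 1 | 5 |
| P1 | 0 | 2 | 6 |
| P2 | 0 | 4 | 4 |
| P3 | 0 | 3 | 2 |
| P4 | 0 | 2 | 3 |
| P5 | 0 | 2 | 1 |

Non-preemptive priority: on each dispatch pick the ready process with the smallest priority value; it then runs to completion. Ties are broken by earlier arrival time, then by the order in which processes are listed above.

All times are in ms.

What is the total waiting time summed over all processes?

Timeline: | P5 0-2 | P3 2-5 | P4 5-7 | P2 7-11 | P0 11-12 | P1 12-14 |
Completion: P0=12  P1=14  P2=11  P3=5  P4=7  P5=2
Waiting = turnaround − burst: P0=11, P1=12, P2=7, P3=2, P4=5, P5=0
Total waiting = 11 + 12 + 7 + 2 + 5 + 0 = 37

37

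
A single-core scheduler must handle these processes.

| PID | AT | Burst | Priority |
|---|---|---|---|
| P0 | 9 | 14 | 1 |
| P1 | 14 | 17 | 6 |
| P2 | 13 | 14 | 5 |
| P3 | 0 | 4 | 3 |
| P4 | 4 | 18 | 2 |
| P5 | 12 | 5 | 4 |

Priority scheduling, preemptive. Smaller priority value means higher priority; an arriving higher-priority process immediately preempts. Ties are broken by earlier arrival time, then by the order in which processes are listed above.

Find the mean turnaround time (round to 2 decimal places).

Timeline: | P3 0-4 | P4 4-9 | P0 9-23 | P4 23-36 | P5 36-41 | P2 41-55 | P1 55-72 |
Completion: P0=23  P1=72  P2=55  P3=4  P4=36  P5=41
Turnaround (C−A): P0=14  P1=58  P2=42  P3=4  P4=32  P5=29
Turnaround times: P0=14, P1=58, P2=42, P3=4, P4=32, P5=29
Average turnaround = (14+58+42+4+32+29) / 6 = 179/6 = 29.83

29.83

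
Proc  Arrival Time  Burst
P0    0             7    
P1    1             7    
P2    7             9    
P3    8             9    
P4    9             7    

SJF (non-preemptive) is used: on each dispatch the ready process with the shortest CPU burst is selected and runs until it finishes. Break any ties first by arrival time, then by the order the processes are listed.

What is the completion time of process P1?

14

Timeline: | P0 0-7 | P1 7-14 | P4 14-21 | P2 21-30 | P3 30-39 |
Completion: P0=7  P1=14  P2=30  P3=39  P4=21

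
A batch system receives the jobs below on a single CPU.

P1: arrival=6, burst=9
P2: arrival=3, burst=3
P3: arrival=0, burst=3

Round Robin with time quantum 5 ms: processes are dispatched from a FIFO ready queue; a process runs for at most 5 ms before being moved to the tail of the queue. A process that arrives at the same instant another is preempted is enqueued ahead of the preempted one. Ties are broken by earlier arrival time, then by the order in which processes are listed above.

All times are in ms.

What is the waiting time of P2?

Gantt: | P3 0-3 | P2 3-6 | P1 6-15 |
Completion: P1=15  P2=6  P3=3
Turnaround (C−A): P1=9  P2=3  P3=3
Waiting(P2) = turnaround − burst = 3 − 3 = 0

0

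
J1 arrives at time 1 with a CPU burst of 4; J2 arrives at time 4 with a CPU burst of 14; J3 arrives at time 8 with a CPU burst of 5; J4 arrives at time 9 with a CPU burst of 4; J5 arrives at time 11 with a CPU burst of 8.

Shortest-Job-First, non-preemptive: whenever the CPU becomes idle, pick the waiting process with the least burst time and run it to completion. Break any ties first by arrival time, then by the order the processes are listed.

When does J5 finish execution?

36

Gantt: | idle 0-1 | J1 1-5 | J2 5-19 | J4 19-23 | J3 23-28 | J5 28-36 |
Completion: J1=5  J2=19  J3=28  J4=23  J5=36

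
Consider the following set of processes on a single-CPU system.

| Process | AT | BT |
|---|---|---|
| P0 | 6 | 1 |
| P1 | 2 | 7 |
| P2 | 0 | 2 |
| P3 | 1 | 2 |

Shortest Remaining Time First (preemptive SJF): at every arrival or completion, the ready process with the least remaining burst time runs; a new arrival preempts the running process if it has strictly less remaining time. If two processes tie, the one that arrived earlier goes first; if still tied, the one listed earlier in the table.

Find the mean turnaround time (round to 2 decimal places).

Schedule: | P2 0-2 | P3 2-4 | P1 4-6 | P0 6-7 | P1 7-12 |
Completion: P0=7  P1=12  P2=2  P3=4
Turnaround times: P0=1, P1=10, P2=2, P3=3
Average turnaround = (1+10+2+3) / 4 = 16/4 = 4.00

4.00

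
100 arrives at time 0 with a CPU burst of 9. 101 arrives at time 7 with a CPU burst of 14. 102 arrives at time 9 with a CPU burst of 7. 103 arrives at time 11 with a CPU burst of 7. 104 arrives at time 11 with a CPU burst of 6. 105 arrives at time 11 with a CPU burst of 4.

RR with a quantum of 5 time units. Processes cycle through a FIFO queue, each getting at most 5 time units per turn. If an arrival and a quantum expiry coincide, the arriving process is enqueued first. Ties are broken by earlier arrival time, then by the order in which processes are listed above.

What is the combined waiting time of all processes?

Timeline: | 100 0-9 | 101 9-14 | 102 14-19 | 103 19-24 | 104 24-29 | 105 29-33 | 101 33-38 | 102 38-40 | 103 40-42 | 104 42-43 | 101 43-47 |
Completion: 100=9  101=47  102=40  103=42  104=43  105=33
Waiting = turnaround − burst: 100=0, 101=26, 102=24, 103=24, 104=26, 105=18
Total waiting = 0 + 26 + 24 + 24 + 26 + 18 = 118

118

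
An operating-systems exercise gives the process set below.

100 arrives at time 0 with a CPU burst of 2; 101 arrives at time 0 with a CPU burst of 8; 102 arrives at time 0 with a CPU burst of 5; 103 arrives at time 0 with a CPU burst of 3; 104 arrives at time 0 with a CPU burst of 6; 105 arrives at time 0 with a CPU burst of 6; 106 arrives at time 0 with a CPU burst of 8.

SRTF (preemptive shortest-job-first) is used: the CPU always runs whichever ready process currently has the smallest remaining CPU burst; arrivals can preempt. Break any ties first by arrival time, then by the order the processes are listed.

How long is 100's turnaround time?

2

Timeline: | 100 0-2 | 103 2-5 | 102 5-10 | 104 10-16 | 105 16-22 | 101 22-30 | 106 30-38 |
Completion: 100=2  101=30  102=10  103=5  104=16  105=22  106=38
Turnaround (C−A): 100=2  101=30  102=10  103=5  104=16  105=22  106=38
Turnaround(100) = completion − arrival = 2 − 0 = 2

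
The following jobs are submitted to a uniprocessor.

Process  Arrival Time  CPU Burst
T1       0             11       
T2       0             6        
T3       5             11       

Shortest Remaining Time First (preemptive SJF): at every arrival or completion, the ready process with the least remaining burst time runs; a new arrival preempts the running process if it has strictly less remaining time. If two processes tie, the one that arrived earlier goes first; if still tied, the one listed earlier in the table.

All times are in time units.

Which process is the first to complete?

Timeline: | T2 0-6 | T1 6-17 | T3 17-28 |
Completion: T1=17  T2=6  T3=28
Turnaround (C−A): T1=17  T2=6  T3=23
Finish order: T2 → T1 → T3

T2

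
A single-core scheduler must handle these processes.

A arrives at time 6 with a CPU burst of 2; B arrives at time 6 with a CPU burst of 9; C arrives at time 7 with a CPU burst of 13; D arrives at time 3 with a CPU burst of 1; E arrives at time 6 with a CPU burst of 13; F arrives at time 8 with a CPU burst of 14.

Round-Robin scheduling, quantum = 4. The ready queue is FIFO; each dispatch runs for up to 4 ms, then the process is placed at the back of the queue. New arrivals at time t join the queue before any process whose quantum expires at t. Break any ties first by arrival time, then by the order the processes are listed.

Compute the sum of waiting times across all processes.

131

Gantt: | idle 0-3 | D 3-4 | idle 4-6 | A 6-8 | B 8-12 | E 12-16 | C 16-20 | F 20-24 | B 24-28 | E 28-32 | C 32-36 | F 36-40 | B 40-41 | E 41-45 | C 45-49 | F 49-53 | E 53-54 | C 54-55 | F 55-57 |
Completion: A=8  B=41  C=55  D=4  E=54  F=57
Turnaround (C−A): A=2  B=35  C=48  D=1  E=48  F=49
Waiting = turnaround − burst: A=0, B=26, C=35, D=0, E=35, F=35
Total waiting = 0 + 26 + 35 + 0 + 35 + 35 = 131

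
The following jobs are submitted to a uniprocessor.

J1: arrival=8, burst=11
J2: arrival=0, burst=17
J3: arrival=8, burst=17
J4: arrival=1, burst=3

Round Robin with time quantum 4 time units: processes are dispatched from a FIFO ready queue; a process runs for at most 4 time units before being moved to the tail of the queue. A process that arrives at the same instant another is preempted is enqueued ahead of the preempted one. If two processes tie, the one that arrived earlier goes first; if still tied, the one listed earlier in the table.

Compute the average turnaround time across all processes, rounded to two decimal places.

Timeline: | J2 0-4 | J4 4-7 | J2 7-11 | J1 11-15 | J3 15-19 | J2 19-23 | J1 23-27 | J3 27-31 | J2 31-35 | J1 35-38 | J3 38-42 | J2 42-43 | J3 43-48 |
Completion: J1=38  J2=43  J3=48  J4=7
Turnaround times: J1=30, J2=43, J3=40, J4=6
Average turnaround = (30+43+40+6) / 4 = 119/4 = 29.75

29.75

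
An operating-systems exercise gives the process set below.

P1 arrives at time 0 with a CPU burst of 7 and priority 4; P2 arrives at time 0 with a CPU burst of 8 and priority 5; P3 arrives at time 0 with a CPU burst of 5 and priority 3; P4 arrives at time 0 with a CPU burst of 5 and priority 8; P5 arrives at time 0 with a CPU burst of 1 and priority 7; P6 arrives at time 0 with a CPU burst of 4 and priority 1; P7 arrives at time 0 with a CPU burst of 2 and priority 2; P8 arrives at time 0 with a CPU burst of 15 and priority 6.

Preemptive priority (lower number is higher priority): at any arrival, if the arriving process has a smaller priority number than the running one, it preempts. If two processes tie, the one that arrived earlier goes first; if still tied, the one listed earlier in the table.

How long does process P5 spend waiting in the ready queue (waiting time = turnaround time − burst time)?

Gantt: | P6 0-4 | P7 4-6 | P3 6-11 | P1 11-18 | P2 18-26 | P8 26-41 | P5 41-42 | P4 42-47 |
Completion: P1=18  P2=26  P3=11  P4=47  P5=42  P6=4  P7=6  P8=41
Waiting(P5) = turnaround − burst = 42 − 1 = 41

41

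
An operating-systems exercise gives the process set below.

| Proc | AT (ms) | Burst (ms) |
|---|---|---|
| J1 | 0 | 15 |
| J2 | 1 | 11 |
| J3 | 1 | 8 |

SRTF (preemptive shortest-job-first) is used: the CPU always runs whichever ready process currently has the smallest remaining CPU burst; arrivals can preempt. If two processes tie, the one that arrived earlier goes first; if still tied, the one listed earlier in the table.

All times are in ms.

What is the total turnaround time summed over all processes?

Schedule: | J1 0-1 | J3 1-9 | J2 9-20 | J1 20-34 |
Completion: J1=34  J2=20  J3=9
Turnaround = completion − arrival: J1=34, J2=19, J3=8
Total turnaround = 34 + 19 + 8 = 61

61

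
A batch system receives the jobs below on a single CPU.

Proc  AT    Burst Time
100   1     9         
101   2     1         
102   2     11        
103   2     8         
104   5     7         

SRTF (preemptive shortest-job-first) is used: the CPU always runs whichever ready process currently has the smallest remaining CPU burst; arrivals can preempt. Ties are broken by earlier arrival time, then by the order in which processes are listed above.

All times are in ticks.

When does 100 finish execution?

Gantt: | idle 0-1 | 100 1-2 | 101 2-3 | 100 3-11 | 104 11-18 | 103 18-26 | 102 26-37 |
Completion: 100=11  101=3  102=37  103=26  104=18
Turnaround (C−A): 100=10  101=1  102=35  103=24  104=13

11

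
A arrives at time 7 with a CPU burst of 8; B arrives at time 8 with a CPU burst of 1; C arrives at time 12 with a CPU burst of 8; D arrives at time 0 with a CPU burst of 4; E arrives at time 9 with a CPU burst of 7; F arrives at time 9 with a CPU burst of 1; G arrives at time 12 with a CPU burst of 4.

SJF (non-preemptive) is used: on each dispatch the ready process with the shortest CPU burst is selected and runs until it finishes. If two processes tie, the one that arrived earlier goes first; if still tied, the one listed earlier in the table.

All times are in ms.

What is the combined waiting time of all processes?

Timeline: | D 0-4 | idle 4-7 | A 7-15 | B 15-16 | F 16-17 | G 17-21 | E 21-28 | C 28-36 |
Completion: A=15  B=16  C=36  D=4  E=28  F=17  G=21
Turnaround (C−A): A=8  B=8  C=24  D=4  E=19  F=8  G=9
Waiting = turnaround − burst: A=0, B=7, C=16, D=0, E=12, F=7, G=5
Total waiting = 0 + 7 + 16 + 0 + 12 + 7 + 5 = 47

47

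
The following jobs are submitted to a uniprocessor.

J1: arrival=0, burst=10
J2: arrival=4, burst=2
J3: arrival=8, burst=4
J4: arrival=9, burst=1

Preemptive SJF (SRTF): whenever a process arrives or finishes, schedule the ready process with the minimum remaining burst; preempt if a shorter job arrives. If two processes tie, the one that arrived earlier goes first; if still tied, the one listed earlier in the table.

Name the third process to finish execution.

J1

Schedule: | J1 0-4 | J2 4-6 | J1 6-9 | J4 9-10 | J1 10-13 | J3 13-17 |
Completion: J1=13  J2=6  J3=17  J4=10
Finish order: J2 → J4 → J1 → J3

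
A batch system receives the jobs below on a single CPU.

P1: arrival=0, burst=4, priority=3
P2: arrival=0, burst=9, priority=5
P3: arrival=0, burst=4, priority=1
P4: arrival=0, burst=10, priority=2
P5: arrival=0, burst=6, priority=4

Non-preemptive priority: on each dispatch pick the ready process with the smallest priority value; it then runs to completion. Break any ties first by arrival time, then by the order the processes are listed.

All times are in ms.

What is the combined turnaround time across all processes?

93

Gantt: | P3 0-4 | P4 4-14 | P1 14-18 | P5 18-24 | P2 24-33 |
Completion: P1=18  P2=33  P3=4  P4=14  P5=24
Turnaround = completion − arrival: P1=18, P2=33, P3=4, P4=14, P5=24
Total turnaround = 18 + 33 + 4 + 14 + 24 = 93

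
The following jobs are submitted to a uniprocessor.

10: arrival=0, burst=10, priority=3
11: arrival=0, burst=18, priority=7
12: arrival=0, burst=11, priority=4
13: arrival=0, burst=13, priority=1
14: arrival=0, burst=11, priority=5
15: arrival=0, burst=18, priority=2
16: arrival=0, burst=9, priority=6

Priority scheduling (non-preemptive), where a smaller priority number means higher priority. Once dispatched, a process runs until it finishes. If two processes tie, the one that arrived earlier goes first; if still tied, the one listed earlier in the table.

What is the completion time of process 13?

Schedule: | 13 0-13 | 15 13-31 | 10 31-41 | 12 41-52 | 14 52-63 | 16 63-72 | 11 72-90 |
Completion: 10=41  11=90  12=52  13=13  14=63  15=31  16=72

13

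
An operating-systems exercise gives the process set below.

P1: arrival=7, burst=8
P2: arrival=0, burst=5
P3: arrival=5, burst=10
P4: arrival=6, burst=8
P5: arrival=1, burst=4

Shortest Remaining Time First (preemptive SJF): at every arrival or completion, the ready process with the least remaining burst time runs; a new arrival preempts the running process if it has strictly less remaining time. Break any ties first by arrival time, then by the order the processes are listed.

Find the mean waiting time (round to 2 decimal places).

7.40

Gantt: | P2 0-5 | P5 5-9 | P4 9-17 | P1 17-25 | P3 25-35 |
Completion: P1=25  P2=5  P3=35  P4=17  P5=9
Waiting times: P1=10, P2=0, P3=20, P4=3, P5=4
Average waiting = (10+0+20+3+4) / 5 = 37/5 = 7.40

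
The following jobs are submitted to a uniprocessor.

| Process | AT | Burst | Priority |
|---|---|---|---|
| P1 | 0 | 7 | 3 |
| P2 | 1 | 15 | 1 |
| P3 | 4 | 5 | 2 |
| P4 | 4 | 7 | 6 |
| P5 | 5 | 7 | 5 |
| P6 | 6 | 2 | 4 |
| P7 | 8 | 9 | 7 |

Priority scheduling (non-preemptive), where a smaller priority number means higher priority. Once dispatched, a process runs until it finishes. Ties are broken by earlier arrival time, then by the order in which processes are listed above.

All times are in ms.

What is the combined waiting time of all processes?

Timeline: | P1 0-7 | P2 7-22 | P3 22-27 | P6 27-29 | P5 29-36 | P4 36-43 | P7 43-52 |
Completion: P1=7  P2=22  P3=27  P4=43  P5=36  P6=29  P7=52
Waiting = turnaround − burst: P1=0, P2=6, P3=18, P4=32, P5=24, P6=21, P7=35
Total waiting = 0 + 6 + 18 + 32 + 24 + 21 + 35 = 136

136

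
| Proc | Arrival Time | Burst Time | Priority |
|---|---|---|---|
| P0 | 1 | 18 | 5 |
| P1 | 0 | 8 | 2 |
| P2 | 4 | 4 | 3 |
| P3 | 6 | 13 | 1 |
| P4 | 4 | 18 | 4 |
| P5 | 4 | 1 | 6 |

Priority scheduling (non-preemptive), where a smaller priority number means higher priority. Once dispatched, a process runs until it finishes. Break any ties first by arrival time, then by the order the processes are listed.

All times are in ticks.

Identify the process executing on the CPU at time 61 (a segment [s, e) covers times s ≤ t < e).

Gantt: | P1 0-8 | P3 8-21 | P2 21-25 | P4 25-43 | P0 43-61 | P5 61-62 |
Completion: P0=61  P1=8  P2=25  P3=21  P4=43  P5=62
Turnaround (C−A): P0=60  P1=8  P2=21  P3=15  P4=39  P5=58

P5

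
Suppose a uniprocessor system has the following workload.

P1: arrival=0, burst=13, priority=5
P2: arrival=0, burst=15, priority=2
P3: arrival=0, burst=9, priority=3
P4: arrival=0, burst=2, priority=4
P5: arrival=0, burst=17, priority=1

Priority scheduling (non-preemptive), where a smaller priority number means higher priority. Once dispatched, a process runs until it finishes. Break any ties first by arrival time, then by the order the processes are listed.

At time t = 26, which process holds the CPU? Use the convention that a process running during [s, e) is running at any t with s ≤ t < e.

Timeline: | P5 0-17 | P2 17-32 | P3 32-41 | P4 41-43 | P1 43-56 |
Completion: P1=56  P2=32  P3=41  P4=43  P5=17
Turnaround (C−A): P1=56  P2=32  P3=41  P4=43  P5=17

P2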